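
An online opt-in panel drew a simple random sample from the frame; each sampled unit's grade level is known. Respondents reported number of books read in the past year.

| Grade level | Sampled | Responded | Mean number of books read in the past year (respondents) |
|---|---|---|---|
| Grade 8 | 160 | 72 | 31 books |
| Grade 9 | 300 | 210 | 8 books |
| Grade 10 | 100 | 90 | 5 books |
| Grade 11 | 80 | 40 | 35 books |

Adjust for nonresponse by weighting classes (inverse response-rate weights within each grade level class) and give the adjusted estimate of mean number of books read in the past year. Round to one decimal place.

Response rates by class: Grade 8 72/160 = 45%, Grade 9 210/300 = 70%, Grade 10 90/100 = 90%, Grade 11 40/80 = 50%.
Inverse-response-rate weighting restores each class to its sampled count, so class totals weight by n_sampled:
  Grade 8: 160 × 31 = 4960
  Grade 9: 300 × 8 = 2400
  Grade 10: 100 × 5 = 500
  Grade 11: 80 × 35 = 2800
Adjusted estimate = 10,660 / 640 = 16.6562 → 16.7.

16.7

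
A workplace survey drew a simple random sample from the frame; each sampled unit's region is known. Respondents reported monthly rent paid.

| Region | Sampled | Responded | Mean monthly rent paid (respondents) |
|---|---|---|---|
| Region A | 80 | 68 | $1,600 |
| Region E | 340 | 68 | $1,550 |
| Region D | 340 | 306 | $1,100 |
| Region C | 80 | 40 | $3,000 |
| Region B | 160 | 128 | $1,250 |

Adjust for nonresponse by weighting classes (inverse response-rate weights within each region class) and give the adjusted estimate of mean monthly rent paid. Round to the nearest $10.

Class response rates: Region A 68/80 = 85%, Region E 68/340 = 20%, Region D 306/340 = 90%, Region C 40/80 = 50%, Region B 128/160 = 80%.
Weighting each respondent by the inverse class response rate inflates each class back to its sampled size, so the class weight is n_sampled:
  Region A: 80 × 1600 = 128,000
  Region E: 340 × 1550 = 527,000
  Region D: 340 × 1100 = 374,000
  Region C: 80 × 3000 = 240,000
  Region B: 160 × 1250 = 200,000
Adjusted estimate = 1,469,000 / 1,000 = 1469 → $1,470.

$1,470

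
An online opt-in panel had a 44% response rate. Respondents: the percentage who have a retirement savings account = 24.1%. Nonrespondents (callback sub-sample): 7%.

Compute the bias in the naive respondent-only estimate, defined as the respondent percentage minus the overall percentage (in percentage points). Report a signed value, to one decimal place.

Nonresponse fraction = 1 − 0.44 = 0.56.
Bias = (nonresponse fraction) × (respondent percentage − nonrespondent percentage)
     = 0.56 × (24.1 − 7) = 0.56 × 17.1 = 9.576.

+9.6 percentage points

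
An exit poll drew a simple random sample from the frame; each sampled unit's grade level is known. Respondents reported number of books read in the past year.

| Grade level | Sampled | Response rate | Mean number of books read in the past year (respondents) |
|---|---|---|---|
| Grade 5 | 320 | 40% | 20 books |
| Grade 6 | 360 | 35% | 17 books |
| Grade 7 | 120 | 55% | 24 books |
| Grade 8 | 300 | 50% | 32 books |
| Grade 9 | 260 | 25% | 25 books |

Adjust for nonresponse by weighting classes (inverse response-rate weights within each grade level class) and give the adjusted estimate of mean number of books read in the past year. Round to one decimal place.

Each respondent's weight = sampled/responded in their class; summing within a class gives n_sampled, so:
  Grade 5: 320 × 20 = 6400
  Grade 6: 360 × 17 = 6120
  Grade 7: 120 × 24 = 2880
  Grade 8: 300 × 32 = 9600
  Grade 9: 260 × 25 = 6500
Adjusted estimate = 31,500 / 1,360 = 23.1618 → 23.2.

23.2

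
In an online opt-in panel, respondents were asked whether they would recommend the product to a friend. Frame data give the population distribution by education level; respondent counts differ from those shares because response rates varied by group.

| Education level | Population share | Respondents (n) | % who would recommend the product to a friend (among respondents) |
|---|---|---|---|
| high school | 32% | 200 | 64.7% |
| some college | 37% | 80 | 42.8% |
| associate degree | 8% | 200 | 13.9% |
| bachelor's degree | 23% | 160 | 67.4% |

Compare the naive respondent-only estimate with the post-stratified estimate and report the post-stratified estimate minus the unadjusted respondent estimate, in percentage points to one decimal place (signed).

Naive respondent-only estimate (weights = respondent counts):
  (200/640)×64.7 + (80/640)×42.8 + (200/640)×13.9 + (160/640)×67.4 = 46.7625%
Post-stratifying to population shares instead:
  0.32×64.7 + 0.37×42.8 + 0.08×13.9 + 0.23×67.4 = 53.154%
Difference = 53.154 − 46.7625 = 6.3915 pp.

+6.4 percentage points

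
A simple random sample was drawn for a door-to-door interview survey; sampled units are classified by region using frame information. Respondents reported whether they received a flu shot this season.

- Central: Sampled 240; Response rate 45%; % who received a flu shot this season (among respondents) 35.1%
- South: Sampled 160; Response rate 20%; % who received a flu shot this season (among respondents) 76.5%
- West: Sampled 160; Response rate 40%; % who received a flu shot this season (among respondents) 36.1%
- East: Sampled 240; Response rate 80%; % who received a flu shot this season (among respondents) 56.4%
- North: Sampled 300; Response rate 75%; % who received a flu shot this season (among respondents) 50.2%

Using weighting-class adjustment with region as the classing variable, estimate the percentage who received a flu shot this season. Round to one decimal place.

50.0%

Inverse-response-rate weighting restores each class to its sampled count, so class totals weight by n_sampled:
  Central: 240 × 35.1 = 8424
  South: 160 × 76.5 = 12,240
  West: 160 × 36.1 = 5776
  East: 240 × 56.4 = 13,536
  North: 300 × 50.2 = 15,060
Adjusted estimate = 55,036 / 1,100 = 50.0327 → 50.0%.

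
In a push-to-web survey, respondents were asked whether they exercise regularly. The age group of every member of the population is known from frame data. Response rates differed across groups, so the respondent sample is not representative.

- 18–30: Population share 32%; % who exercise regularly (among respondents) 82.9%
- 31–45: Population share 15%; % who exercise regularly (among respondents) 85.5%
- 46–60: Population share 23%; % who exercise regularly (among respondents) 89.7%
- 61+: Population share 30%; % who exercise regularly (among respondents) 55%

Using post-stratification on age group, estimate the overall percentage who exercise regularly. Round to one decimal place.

Reweight to the known age group distribution:
  18–30: 0.32 × 82.9 = 26.528
  31–45: 0.15 × 85.5 = 12.825
  46–60: 0.23 × 89.7 = 20.631
  61+: 0.3 × 55 = 16.5
Post-stratified estimate = 76.484 → 76.5%.

76.5%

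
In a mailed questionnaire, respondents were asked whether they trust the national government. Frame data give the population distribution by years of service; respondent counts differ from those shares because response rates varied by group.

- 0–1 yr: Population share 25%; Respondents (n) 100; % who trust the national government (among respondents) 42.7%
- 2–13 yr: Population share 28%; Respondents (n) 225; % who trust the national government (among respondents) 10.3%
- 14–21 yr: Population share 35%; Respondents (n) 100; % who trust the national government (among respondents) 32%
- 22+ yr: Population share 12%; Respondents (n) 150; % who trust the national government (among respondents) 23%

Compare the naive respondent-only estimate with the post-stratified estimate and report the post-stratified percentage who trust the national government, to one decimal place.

27.5%

Unadjusted (pooled respondent) estimate weights by respondent counts:
  (100/575)×42.7 + (225/575)×10.3 + (100/575)×32 + (150/575)×23 = 23.0217%
Post-stratified estimate weights by population shares:
  0.25×42.7 + 0.28×10.3 + 0.35×32 + 0.12×23 = 27.519%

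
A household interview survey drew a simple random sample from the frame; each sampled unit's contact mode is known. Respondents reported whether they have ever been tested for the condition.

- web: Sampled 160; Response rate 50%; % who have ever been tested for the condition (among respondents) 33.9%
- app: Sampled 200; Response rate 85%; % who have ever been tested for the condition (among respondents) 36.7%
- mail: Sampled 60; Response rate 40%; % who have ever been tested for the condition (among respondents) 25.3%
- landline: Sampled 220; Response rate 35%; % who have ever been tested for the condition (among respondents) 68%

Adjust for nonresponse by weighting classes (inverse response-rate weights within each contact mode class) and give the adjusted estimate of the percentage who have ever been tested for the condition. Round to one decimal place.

With weight = n_sampled/n_responded per class, the weighted class total is n_sampled:
  web: 160 × 33.9 = 5424
  app: 200 × 36.7 = 7340
  mail: 60 × 25.3 = 1518
  landline: 220 × 68 = 14,960
Adjusted estimate = 29,242 / 640 = 45.6906 → 45.7%.

45.7%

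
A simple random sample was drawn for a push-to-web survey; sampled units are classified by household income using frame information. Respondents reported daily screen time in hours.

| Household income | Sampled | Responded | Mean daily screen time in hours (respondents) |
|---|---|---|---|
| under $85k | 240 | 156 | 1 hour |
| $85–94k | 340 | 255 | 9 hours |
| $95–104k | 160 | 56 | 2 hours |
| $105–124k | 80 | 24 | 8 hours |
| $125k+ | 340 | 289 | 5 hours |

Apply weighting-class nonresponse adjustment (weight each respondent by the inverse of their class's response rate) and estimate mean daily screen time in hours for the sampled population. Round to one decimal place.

Class response rates: under $85k 156/240 = 65%, $85–94k 255/340 = 75%, $95–104k 56/160 = 35%, $105–124k 24/80 = 30%, $125k+ 289/340 = 85%.
Weighting each respondent by the inverse class response rate inflates each class back to its sampled size, so the class weight is n_sampled:
  under $85k: 240 × 1 = 240
  $85–94k: 340 × 9 = 3060
  $95–104k: 160 × 2 = 320
  $105–124k: 80 × 8 = 640
  $125k+: 340 × 5 = 1700
Adjusted estimate = 5960 / 1,160 = 5.13793 → 5.1.

5.1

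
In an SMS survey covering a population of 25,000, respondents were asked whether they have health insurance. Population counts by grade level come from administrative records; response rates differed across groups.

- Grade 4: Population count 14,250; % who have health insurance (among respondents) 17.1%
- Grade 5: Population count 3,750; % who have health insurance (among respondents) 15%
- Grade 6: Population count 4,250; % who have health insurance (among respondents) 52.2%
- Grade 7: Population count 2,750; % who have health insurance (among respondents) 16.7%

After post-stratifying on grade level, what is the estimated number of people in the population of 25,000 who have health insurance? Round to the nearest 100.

Apply each group's respondent rate to its population count:
  Grade 4: 14,250 × 17.1% = 2436.75
  Grade 5: 3,750 × 15% = 562.5
  Grade 6: 4,250 × 52.2% = 2218.5
  Grade 7: 2,750 × 16.7% = 459.25
Estimated total = 5677 → 5,700.

5,700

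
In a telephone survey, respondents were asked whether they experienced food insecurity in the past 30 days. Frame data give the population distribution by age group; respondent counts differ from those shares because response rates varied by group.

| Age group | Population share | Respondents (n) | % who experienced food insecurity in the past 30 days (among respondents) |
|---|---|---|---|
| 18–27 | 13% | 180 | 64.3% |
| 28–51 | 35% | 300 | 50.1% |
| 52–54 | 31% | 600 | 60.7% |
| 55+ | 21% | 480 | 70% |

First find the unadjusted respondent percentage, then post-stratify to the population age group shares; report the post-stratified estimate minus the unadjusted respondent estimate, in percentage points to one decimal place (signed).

Naive respondent-only estimate (weights = respondent counts):
  (180/1560)×64.3 + (300/1560)×50.1 + (600/1560)×60.7 + (480/1560)×70 = 61.9385%
Reweighting by population age group shares:
  0.13×64.3 + 0.35×50.1 + 0.31×60.7 + 0.21×70 = 59.411%
Difference = 59.411 − 61.9385 = -2.5275 pp.

-2.5 percentage points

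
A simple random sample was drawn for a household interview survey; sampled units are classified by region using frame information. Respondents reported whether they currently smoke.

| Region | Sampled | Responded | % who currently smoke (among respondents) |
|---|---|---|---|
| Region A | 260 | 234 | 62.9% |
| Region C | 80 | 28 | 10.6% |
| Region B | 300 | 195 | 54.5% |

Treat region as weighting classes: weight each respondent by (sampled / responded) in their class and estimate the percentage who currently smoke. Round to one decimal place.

52.4%

Response rates by class: Region A 234/260 = 90%, Region C 28/80 = 35%, Region B 195/300 = 65%.
With weight = n_sampled/n_responded per class, the weighted class total is n_sampled:
  Region A: 260 × 62.9 = 16,354
  Region C: 80 × 10.6 = 848
  Region B: 300 × 54.5 = 16,350
Adjusted estimate = 33,552 / 640 = 52.425 → 52.4%.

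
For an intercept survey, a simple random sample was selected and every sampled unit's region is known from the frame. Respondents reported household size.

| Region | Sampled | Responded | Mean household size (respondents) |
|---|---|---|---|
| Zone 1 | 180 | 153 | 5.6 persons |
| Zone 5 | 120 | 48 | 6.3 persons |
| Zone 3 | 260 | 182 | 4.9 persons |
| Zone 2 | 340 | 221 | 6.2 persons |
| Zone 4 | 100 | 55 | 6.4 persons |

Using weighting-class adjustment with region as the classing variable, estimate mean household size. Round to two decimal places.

5.79

Response rates by class: Zone 1 153/180 = 85%, Zone 5 48/120 = 40%, Zone 3 182/260 = 70%, Zone 2 221/340 = 65%, Zone 4 55/100 = 55%.
With weight = n_sampled/n_responded per class, the weighted class total is n_sampled:
  Zone 1: 180 × 5.6 = 1008
  Zone 5: 120 × 6.3 = 756
  Zone 3: 260 × 4.9 = 1274
  Zone 2: 340 × 6.2 = 2108
  Zone 4: 100 × 6.4 = 640
Adjusted estimate = 5786 / 1,000 = 5.786 → 5.79.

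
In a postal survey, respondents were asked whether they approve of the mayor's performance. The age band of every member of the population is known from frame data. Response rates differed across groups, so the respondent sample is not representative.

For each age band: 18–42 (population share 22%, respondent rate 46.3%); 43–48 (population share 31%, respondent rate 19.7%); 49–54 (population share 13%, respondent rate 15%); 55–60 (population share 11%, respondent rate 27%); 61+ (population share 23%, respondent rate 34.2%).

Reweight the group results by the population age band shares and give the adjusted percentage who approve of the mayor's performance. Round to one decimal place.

29.1%

Reweight to the known age band distribution:
  18–42: 0.22 × 46.3 = 10.186
  43–48: 0.31 × 19.7 = 6.107
  49–54: 0.13 × 15 = 1.95
  55–60: 0.11 × 27 = 2.97
  61+: 0.23 × 34.2 = 7.866
Post-stratified estimate = 29.079 → 29.1%.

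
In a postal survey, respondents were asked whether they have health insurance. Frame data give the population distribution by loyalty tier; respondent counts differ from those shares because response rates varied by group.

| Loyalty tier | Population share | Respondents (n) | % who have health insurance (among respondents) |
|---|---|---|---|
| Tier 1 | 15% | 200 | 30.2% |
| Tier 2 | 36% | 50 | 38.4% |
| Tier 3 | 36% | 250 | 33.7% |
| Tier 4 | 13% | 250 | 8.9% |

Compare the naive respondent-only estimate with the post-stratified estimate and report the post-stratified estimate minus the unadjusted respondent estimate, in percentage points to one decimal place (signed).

+6.8 percentage points

Without adjustment, the pooled respondent share is:
  (200/750)×30.2 + (50/750)×38.4 + (250/750)×33.7 + (250/750)×8.9 = 24.8133%
Post-stratified estimate weights by population shares:
  0.15×30.2 + 0.36×38.4 + 0.36×33.7 + 0.13×8.9 = 31.643%
Difference = 31.643 − 24.8133 = 6.8297 pp.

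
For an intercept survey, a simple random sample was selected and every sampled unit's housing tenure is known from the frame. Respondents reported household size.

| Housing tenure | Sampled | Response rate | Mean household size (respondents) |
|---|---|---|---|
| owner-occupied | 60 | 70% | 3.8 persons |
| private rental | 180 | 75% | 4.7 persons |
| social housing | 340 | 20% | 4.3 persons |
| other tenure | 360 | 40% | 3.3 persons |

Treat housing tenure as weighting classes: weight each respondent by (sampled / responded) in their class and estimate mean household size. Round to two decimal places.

3.96

Weighting each respondent by the inverse class response rate inflates each class back to its sampled size, so the class weight is n_sampled:
  owner-occupied: 60 × 3.8 = 228
  private rental: 180 × 4.7 = 846
  social housing: 340 × 4.3 = 1462
  other tenure: 360 × 3.3 = 1188
Adjusted estimate = 3724 / 940 = 3.9617 → 3.96.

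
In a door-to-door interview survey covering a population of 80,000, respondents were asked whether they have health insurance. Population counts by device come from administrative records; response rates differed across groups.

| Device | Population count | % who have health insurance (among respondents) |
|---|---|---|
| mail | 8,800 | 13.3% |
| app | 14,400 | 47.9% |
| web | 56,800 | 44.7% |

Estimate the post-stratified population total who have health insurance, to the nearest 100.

Apply each group's respondent rate to its population count:
  mail: 8,800 × 13.3% = 1170.4
  app: 14,400 × 47.9% = 6897.6
  web: 56,800 × 44.7% = 25389.6
Estimated total = 33457.6 → 33,500.

33,500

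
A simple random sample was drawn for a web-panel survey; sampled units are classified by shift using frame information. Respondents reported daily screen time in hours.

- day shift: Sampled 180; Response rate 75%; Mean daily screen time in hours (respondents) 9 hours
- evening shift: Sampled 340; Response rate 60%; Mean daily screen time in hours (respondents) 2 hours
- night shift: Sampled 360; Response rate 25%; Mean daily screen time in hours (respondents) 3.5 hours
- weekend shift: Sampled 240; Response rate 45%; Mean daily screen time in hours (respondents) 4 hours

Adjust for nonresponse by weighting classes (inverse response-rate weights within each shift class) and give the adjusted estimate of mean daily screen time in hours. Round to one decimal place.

4.0

With weight = n_sampled/n_responded per class, the weighted class total is n_sampled:
  day shift: 180 × 9 = 1620
  evening shift: 340 × 2 = 680
  night shift: 360 × 3.5 = 1260
  weekend shift: 240 × 4 = 960
Adjusted estimate = 4520 / 1,120 = 4.03571 → 4.0.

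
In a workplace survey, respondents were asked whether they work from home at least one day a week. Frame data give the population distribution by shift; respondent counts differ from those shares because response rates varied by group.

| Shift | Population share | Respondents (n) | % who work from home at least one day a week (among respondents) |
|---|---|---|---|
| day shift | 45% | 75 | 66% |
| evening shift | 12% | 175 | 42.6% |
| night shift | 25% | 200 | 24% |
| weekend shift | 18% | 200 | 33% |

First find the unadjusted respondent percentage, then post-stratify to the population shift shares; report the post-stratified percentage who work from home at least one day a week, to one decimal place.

46.8%

Naive respondent-only estimate (weights = respondent counts):
  (75/650)×66 + (175/650)×42.6 + (200/650)×24 + (200/650)×33 = 36.6231%
Post-stratified estimate weights by population shares:
  0.45×66 + 0.12×42.6 + 0.25×24 + 0.18×33 = 46.752%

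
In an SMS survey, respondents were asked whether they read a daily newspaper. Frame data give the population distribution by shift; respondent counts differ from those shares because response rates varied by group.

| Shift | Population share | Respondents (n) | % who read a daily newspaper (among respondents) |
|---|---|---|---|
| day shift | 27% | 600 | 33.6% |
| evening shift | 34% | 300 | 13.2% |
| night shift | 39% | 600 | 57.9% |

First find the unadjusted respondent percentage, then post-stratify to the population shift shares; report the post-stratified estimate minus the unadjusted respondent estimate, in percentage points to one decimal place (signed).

Naive respondent-only estimate (weights = respondent counts):
  (600/1500)×33.6 + (300/1500)×13.2 + (600/1500)×57.9 = 39.24%
Reweighting by population shift shares:
  0.27×33.6 + 0.34×13.2 + 0.39×57.9 = 36.141%
Difference = 36.141 − 39.24 = -3.099 pp.

-3.1 percentage points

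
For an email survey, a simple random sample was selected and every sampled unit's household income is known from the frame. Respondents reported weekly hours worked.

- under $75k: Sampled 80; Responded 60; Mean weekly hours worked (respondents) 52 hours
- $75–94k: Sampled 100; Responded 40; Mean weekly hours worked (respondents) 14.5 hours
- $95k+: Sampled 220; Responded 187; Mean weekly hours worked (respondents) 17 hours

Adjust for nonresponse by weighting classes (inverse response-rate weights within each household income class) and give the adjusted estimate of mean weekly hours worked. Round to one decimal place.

23.4

Response rates by class: under $75k 60/80 = 75%, $75–94k 40/100 = 40%, $95k+ 187/220 = 85%.
Each respondent's weight = sampled/responded in their class; summing within a class gives n_sampled, so:
  under $75k: 80 × 52 = 4160
  $75–94k: 100 × 14.5 = 1450
  $95k+: 220 × 17 = 3740
Adjusted estimate = 9350 / 400 = 23.375 → 23.4.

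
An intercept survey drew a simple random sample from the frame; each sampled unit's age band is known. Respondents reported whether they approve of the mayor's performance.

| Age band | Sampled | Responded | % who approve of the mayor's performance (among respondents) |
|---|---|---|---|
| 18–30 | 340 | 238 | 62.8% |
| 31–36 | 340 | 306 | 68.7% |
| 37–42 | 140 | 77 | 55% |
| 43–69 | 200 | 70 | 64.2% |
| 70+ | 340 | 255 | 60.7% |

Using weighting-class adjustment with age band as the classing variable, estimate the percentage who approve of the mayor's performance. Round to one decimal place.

Class response rates: 18–30 238/340 = 70%, 31–36 306/340 = 90%, 37–42 77/140 = 55%, 43–69 70/200 = 35%, 70+ 255/340 = 75%.
With weight = n_sampled/n_responded per class, the weighted class total is n_sampled:
  18–30: 340 × 62.8 = 21,352
  31–36: 340 × 68.7 = 23,358
  37–42: 140 × 55 = 7700
  43–69: 200 × 64.2 = 12,840
  70+: 340 × 60.7 = 20,638
Adjusted estimate = 85,888 / 1,360 = 63.1529 → 63.2%.

63.2%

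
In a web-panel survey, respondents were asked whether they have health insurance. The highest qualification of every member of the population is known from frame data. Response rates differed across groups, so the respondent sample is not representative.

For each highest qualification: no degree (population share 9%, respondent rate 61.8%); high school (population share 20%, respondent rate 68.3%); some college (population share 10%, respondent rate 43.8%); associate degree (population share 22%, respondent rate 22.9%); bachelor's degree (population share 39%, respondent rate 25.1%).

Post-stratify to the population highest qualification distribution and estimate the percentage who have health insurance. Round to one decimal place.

38.4%

Each cell contributes population-share × respondent value:
  no degree: 0.09 × 61.8 = 5.562
  high school: 0.2 × 68.3 = 13.66
  some college: 0.1 × 43.8 = 4.38
  associate degree: 0.22 × 22.9 = 5.038
  bachelor's degree: 0.39 × 25.1 = 9.789
Post-stratified estimate = 38.429 → 38.4%.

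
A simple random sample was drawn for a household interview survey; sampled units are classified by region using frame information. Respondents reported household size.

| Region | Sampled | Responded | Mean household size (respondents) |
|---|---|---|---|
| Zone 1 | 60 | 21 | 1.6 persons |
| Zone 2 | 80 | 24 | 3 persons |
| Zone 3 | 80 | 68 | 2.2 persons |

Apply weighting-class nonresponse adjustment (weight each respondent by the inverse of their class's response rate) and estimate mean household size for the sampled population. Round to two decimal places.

2.33

Class response rates: Zone 1 21/60 = 35%, Zone 2 24/80 = 30%, Zone 3 68/80 = 85%.
Weighting each respondent by the inverse class response rate inflates each class back to its sampled size, so the class weight is n_sampled:
  Zone 1: 60 × 1.6 = 96
  Zone 2: 80 × 3 = 240
  Zone 3: 80 × 2.2 = 176
Adjusted estimate = 512 / 220 = 2.32727 → 2.33.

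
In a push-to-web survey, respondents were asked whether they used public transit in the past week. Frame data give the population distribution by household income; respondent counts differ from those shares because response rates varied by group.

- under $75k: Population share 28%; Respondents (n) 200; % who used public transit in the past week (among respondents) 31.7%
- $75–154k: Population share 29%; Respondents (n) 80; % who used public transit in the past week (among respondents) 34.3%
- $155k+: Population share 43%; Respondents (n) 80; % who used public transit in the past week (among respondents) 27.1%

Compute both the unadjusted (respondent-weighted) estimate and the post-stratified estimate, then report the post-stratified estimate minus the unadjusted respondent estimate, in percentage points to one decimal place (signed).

Without adjustment, the pooled respondent share is:
  (200/360)×31.7 + (80/360)×34.3 + (80/360)×27.1 = 31.2556%
Post-stratifying to population shares instead:
  0.28×31.7 + 0.29×34.3 + 0.43×27.1 = 30.476%
Difference = 30.476 − 31.2556 = -0.7796 pp.

-0.8 percentage points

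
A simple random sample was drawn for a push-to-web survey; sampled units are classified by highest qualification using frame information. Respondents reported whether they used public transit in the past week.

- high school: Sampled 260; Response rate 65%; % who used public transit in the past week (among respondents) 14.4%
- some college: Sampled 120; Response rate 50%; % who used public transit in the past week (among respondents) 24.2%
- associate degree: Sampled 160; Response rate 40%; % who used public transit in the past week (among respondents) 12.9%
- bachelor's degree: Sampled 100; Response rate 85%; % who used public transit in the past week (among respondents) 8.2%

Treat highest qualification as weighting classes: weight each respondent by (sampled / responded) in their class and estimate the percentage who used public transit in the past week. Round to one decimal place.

With weight = n_sampled/n_responded per class, the weighted class total is n_sampled:
  high school: 260 × 14.4 = 3744
  some college: 120 × 24.2 = 2904
  associate degree: 160 × 12.9 = 2064
  bachelor's degree: 100 × 8.2 = 820
Adjusted estimate = 9532 / 640 = 14.8938 → 14.9%.

14.9%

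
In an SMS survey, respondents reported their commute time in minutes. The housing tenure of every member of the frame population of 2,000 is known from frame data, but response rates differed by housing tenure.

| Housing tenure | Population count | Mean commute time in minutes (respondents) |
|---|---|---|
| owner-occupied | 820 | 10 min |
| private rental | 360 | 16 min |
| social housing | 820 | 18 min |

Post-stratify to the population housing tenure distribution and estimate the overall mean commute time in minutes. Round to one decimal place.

Post-stratification weights by population share, not respondent share:
  owner-occupied: (820/2,000) × 10 = 4.1
  private rental: (360/2,000) × 16 = 2.88
  social housing: (820/2,000) × 18 = 7.38
Post-stratified estimate = 14.36 → 14.4.

14.4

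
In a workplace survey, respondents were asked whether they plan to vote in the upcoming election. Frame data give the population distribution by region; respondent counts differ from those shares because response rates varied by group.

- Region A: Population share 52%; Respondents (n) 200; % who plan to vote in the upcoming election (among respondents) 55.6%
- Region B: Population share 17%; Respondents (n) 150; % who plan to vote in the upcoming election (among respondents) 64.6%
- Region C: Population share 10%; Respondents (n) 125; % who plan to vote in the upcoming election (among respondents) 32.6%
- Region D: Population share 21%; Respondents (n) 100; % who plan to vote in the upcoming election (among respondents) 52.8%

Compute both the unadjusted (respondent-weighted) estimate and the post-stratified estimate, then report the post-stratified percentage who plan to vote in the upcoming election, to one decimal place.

54.2%

Unadjusted (pooled respondent) estimate weights by respondent counts:
  (200/575)×55.6 + (150/575)×64.6 + (125/575)×32.6 + (100/575)×52.8 = 52.4609%
Post-stratifying to population shares instead:
  0.52×55.6 + 0.17×64.6 + 0.1×32.6 + 0.21×52.8 = 54.242%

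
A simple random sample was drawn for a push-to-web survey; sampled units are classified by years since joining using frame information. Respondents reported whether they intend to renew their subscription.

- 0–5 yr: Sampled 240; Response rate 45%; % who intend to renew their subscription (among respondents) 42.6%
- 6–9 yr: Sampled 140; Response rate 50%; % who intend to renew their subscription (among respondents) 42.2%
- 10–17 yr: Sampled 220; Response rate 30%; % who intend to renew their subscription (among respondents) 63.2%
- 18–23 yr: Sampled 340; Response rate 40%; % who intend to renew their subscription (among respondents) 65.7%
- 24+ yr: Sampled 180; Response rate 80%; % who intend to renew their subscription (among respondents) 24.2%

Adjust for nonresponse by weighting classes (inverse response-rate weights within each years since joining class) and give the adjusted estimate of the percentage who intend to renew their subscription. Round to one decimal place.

Inverse-response-rate weighting restores each class to its sampled count, so class totals weight by n_sampled:
  0–5 yr: 240 × 42.6 = 10,224
  6–9 yr: 140 × 42.2 = 5908
  10–17 yr: 220 × 63.2 = 13,904
  18–23 yr: 340 × 65.7 = 22,338
  24+ yr: 180 × 24.2 = 4356
Adjusted estimate = 56,730 / 1,120 = 50.6518 → 50.7%.

50.7%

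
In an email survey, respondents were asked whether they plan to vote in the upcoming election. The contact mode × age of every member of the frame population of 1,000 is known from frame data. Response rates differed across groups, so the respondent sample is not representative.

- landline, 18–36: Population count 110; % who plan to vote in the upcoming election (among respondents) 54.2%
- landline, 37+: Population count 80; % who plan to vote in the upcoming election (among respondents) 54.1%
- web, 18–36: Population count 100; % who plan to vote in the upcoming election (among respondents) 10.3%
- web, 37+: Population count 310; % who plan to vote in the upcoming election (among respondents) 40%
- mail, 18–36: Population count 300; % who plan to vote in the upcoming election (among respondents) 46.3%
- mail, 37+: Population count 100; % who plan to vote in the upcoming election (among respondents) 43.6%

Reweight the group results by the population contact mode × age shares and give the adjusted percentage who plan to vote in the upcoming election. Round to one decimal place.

42.0%

Each cell contributes population-share × respondent value:
  landline, 18–36: (110/1,000) × 54.2 = 5.962
  landline, 37+: (80/1,000) × 54.1 = 4.328
  web, 18–36: (100/1,000) × 10.3 = 1.03
  web, 37+: (310/1,000) × 40 = 12.4
  mail, 18–36: (300/1,000) × 46.3 = 13.89
  mail, 37+: (100/1,000) × 43.6 = 4.36
Post-stratified estimate = 41.97 → 42.0%.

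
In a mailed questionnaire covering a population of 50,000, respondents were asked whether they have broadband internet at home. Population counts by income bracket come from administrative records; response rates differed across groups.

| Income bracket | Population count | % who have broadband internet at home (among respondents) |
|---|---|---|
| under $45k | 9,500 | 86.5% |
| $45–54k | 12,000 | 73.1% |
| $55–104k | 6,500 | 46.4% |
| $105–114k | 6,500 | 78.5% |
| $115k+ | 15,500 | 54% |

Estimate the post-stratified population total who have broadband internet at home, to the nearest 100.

Each cell contributes its population count × the respondent rate:
  under $45k: 9,500 × 86.5% = 8217.5
  $45–54k: 12,000 × 73.1% = 8772
  $55–104k: 6,500 × 46.4% = 3016
  $105–114k: 6,500 × 78.5% = 5102.5
  $115k+: 15,500 × 54% = 8370
Estimated total = 33,478 → 33,500.

33,500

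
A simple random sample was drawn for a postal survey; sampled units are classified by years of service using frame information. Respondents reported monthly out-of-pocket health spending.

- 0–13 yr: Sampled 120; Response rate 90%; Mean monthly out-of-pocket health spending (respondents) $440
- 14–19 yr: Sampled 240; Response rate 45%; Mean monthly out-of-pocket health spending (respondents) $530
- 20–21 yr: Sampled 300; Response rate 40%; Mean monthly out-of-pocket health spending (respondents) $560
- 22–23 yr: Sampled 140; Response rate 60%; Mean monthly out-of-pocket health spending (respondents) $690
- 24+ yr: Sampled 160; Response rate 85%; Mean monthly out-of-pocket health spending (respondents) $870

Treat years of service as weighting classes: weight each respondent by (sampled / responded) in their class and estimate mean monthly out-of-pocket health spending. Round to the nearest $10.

With weight = n_sampled/n_responded per class, the weighted class total is n_sampled:
  0–13 yr: 120 × 440 = 52,800
  14–19 yr: 240 × 530 = 127,200
  20–21 yr: 300 × 560 = 168,000
  22–23 yr: 140 × 690 = 96,600
  24+ yr: 160 × 870 = 139,200
Adjusted estimate = 583,800 / 960 = 608.125 → $610.

$610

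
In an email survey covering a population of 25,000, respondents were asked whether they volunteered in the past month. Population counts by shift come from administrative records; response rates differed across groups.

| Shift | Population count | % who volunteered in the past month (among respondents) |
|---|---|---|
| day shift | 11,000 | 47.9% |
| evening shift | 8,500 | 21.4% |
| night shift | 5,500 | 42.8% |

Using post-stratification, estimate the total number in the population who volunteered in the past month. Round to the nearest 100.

Each cell contributes its population count × the respondent rate:
  day shift: 11,000 × 47.9% = 5269
  evening shift: 8,500 × 21.4% = 1819
  night shift: 5,500 × 42.8% = 2354
Estimated total = 9442 → 9,400.

9,400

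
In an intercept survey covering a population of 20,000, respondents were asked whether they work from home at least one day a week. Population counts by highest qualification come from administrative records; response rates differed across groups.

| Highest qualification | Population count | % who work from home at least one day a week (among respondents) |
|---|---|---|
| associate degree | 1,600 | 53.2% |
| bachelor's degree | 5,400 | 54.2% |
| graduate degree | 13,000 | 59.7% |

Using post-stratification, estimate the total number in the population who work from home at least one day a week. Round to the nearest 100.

Estimated count per cell = population count × respondent percentage:
  associate degree: 1,600 × 53.2% = 851.2
  bachelor's degree: 5,400 × 54.2% = 2926.8
  graduate degree: 13,000 × 59.7% = 7761
Estimated total = 11,539 → 11,500.

11,500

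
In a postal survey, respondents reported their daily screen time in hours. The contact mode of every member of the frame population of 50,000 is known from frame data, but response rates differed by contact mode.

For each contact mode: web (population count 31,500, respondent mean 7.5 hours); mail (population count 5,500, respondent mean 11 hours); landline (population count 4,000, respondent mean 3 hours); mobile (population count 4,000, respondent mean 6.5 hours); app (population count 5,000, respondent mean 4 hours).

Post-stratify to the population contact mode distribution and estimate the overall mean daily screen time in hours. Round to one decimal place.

Post-stratification weights by population share, not respondent share:
  web: (31,500/50,000) × 7.5 = 4.725
  mail: (5,500/50,000) × 11 = 1.21
  landline: (4,000/50,000) × 3 = 0.24
  mobile: (4,000/50,000) × 6.5 = 0.52
  app: (5,000/50,000) × 4 = 0.4
Post-stratified estimate = 7.095 → 7.1.

7.1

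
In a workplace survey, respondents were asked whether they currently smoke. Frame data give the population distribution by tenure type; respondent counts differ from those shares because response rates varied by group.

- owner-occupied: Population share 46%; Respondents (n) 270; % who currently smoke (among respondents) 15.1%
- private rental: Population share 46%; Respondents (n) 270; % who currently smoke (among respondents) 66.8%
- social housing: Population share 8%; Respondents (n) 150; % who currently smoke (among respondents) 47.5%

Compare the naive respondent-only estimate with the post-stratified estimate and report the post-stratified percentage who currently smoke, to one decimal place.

Without adjustment, the pooled respondent share is:
  (270/690)×15.1 + (270/690)×66.8 + (150/690)×47.5 = 42.3739%
Post-stratifying to population shares instead:
  0.46×15.1 + 0.46×66.8 + 0.08×47.5 = 41.474%

41.5%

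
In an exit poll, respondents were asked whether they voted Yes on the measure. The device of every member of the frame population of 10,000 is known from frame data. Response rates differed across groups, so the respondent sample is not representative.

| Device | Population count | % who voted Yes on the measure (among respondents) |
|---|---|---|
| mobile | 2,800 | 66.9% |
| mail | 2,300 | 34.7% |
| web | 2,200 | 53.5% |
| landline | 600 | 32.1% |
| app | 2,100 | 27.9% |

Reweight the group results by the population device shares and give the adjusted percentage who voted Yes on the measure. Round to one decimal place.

Weight each group's respondent value by its population share:
  mobile: (2,800/10,000) × 66.9 = 18.732
  mail: (2,300/10,000) × 34.7 = 7.981
  web: (2,200/10,000) × 53.5 = 11.77
  landline: (600/10,000) × 32.1 = 1.926
  app: (2,100/10,000) × 27.9 = 5.859
Post-stratified estimate = 46.268 → 46.3%.

46.3%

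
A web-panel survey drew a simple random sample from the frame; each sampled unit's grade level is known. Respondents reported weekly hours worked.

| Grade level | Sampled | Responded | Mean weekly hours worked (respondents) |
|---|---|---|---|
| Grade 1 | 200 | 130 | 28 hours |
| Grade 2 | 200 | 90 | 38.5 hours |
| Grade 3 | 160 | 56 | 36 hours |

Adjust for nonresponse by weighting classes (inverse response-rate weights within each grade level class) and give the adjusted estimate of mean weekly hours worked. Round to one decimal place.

34.0

Response rates by class: Grade 1 130/200 = 65%, Grade 2 90/200 = 45%, Grade 3 56/160 = 35%.
Each respondent's weight = sampled/responded in their class; summing within a class gives n_sampled, so:
  Grade 1: 200 × 28 = 5600
  Grade 2: 200 × 38.5 = 7700
  Grade 3: 160 × 36 = 5760
Adjusted estimate = 19,060 / 560 = 34.0357 → 34.0.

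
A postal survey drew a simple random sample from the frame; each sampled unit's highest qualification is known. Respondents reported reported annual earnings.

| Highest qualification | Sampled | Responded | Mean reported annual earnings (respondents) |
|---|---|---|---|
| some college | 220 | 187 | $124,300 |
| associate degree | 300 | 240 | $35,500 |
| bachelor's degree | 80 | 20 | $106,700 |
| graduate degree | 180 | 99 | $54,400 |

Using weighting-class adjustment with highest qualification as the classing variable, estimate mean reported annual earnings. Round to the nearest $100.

Class response rates: some college 187/220 = 85%, associate degree 240/300 = 80%, bachelor's degree 20/80 = 25%, graduate degree 99/180 = 55%.
With weight = n_sampled/n_responded per class, the weighted class total is n_sampled:
  some college: 220 × 124,300 = 27,346,000
  associate degree: 300 × 35,500 = 10,650,000
  bachelor's degree: 80 × 106,700 = 8,536,000
  graduate degree: 180 × 54,400 = 9,792,000
Adjusted estimate = 56,324,000 / 780 = 72210.3 → $72,200.

$72,200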